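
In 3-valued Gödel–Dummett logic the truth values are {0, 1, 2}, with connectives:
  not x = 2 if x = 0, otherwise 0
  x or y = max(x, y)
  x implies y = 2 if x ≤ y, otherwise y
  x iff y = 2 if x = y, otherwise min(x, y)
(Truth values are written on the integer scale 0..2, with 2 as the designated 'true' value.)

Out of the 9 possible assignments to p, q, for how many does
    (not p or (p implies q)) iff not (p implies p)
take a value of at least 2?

p = 0, q = 0 ↦ 0  <
p = 0, q = 1 ↦ 0  <
p = 0, q = 2 ↦ 0  <
p = 1, q = 0 ↦ 2  ≥
p = 1, q = 1 ↦ 0  <
p = 1, q = 2 ↦ 0  <
p = 2, q = 0 ↦ 2  ≥
p = 2, q = 1 ↦ 0  <
p = 2, q = 2 ↦ 0  <
So 2 of the 9 assignments meet the threshold.

2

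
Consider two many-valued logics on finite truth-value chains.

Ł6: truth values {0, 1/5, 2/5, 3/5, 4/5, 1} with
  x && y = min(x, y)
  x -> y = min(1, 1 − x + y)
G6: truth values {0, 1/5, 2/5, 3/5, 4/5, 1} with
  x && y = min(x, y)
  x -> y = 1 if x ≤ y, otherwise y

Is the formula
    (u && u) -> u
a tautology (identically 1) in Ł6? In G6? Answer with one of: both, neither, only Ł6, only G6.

both

In Ł6: every assignment gives 1 — tautology.
In G6: every assignment gives 1 — tautology.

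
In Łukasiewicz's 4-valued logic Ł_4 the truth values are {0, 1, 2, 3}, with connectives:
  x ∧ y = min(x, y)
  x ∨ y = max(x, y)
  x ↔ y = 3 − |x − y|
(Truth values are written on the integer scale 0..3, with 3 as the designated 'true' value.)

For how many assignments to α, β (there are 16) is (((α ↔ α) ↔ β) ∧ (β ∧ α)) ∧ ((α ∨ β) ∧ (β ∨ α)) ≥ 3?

1

α = 0, β = 0 ↦ 0  <
α = 0, β = 1 ↦ 0  <
α = 0, β = 2 ↦ 0  <
α = 0, β = 3 ↦ 0  <
α = 1, β = 0 ↦ 0  <
α = 1, β = 1 ↦ 1  <
α = 1, β = 2 ↦ 1  <
α = 1, β = 3 ↦ 1  <
α = 2, β = 0 ↦ 0  <
α = 2, β = 1 ↦ 1  <
α = 2, β = 2 ↦ 2  <
α = 2, β = 3 ↦ 2  <
α = 3, β = 0 ↦ 0  <
α = 3, β = 1 ↦ 1  <
α = 3, β = 2 ↦ 2  <
α = 3, β = 3 ↦ 3  ≥
So 1 of the 16 assignments meets the threshold.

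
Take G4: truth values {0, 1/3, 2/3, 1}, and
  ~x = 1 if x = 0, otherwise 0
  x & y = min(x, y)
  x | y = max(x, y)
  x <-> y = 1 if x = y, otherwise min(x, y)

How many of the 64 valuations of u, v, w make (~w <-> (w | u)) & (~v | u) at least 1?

4

value 1: 4 assignments (counts)
value 2/3: 4 assignments
value 1/3: 4 assignments
value 0: 52 assignments
So 4 of the 64 assignments meet the threshold.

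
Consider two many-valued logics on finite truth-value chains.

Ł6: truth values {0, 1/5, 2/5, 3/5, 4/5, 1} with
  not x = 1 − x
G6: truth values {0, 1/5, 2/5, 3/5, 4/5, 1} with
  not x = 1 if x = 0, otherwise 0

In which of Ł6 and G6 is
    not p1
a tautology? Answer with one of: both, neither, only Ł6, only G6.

neither

In Ł6: at p1 = 1/5 the value is 4/5 — not a tautology.
In G6: at p1 = 1/5 the value is 0 — not a tautology.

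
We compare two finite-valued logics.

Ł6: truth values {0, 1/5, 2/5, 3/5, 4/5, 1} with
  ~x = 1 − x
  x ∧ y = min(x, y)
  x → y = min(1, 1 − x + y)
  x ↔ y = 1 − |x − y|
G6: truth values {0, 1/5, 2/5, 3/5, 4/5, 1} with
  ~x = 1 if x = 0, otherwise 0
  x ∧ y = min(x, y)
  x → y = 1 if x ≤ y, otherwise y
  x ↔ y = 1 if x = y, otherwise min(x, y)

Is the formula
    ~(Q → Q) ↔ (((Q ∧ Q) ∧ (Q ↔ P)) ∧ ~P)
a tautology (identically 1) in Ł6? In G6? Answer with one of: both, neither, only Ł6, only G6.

only G6

In Ł6: at P = 0, Q = 1/5 the value is 4/5 — not a tautology.
In G6: every assignment gives 1 — tautology.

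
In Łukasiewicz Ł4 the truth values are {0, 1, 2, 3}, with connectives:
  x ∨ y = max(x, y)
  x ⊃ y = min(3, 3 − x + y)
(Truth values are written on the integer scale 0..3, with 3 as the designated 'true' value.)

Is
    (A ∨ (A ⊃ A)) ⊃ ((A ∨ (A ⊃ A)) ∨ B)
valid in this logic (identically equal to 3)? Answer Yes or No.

Yes

A = 0, B = 0 ↦ 3
A = 0, B = 1 ↦ 3
A = 0, B = 2 ↦ 3
A = 0, B = 3 ↦ 3
A = 1, B = 0 ↦ 3
A = 1, B = 1 ↦ 3
A = 1, B = 2 ↦ 3
A = 1, B = 3 ↦ 3
A = 2, B = 0 ↦ 3
A = 2, B = 1 ↦ 3
A = 2, B = 2 ↦ 3
A = 2, B = 3 ↦ 3
A = 3, B = 0 ↦ 3
A = 3, B = 1 ↦ 3
A = 3, B = 2 ↦ 3
A = 3, B = 3 ↦ 3
Every assignment gives a value ≥ 3.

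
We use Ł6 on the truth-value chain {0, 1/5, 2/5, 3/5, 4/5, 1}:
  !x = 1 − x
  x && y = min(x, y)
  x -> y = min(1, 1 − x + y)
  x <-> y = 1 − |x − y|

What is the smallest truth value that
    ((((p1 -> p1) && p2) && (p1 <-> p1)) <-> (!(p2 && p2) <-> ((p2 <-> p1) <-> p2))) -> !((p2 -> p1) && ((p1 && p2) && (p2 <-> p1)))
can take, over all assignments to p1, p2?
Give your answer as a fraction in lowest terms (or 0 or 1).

Take p1 = 4/5, p2 = 3/5:
p1 -> p1 = 4/5 -> 4/5 = 1
(p1 -> p1) && p2 = 1 && 3/5 = 3/5
p1 <-> p1 = 4/5 <-> 4/5 = 1
((p1 -> p1) && p2) && (p1 <-> p1) = 3/5 && 1 = 3/5
p2 && p2 = 3/5 && 3/5 = 3/5
!(p2 && p2) = !3/5 = 2/5
p2 <-> p1 = 3/5 <-> 4/5 = 4/5
(p2 <-> p1) <-> p2 = 4/5 <-> 3/5 = 4/5
!(p2 && p2) <-> ((p2 <-> p1) <-> p2) = 2/5 <-> 4/5 = 3/5
(((p1 -> p1) && p2) && (p1 <-> p1)) <-> (!(p2 && p2) <-> ((p2 <-> p1) <-> p2)) = 3/5 <-> 3/5 = 1
p2 -> p1 = 3/5 -> 4/5 = 1
p1 && p2 = 4/5 && 3/5 = 3/5
p2 <-> p1 = 3/5 <-> 4/5 = 4/5
(p1 && p2) && (p2 <-> p1) = 3/5 && 4/5 = 3/5
(p2 -> p1) && ((p1 && p2) && (p2 <-> p1)) = 1 && 3/5 = 3/5
!((p2 -> p1) && ((p1 && p2) && (p2 <-> p1))) = !3/5 = 2/5
((((p1 -> p1) && p2) && (p1 <-> p1)) <-> (!(p2 && p2) <-> ((p2 <-> p1) <-> p2))) -> !((p2 -> p1) && ((p1 && p2) && (p2 <-> p1))) = 1 -> 2/5 = 2/5
No assignment yields a value below 2/5, so this is the minimum.

2/5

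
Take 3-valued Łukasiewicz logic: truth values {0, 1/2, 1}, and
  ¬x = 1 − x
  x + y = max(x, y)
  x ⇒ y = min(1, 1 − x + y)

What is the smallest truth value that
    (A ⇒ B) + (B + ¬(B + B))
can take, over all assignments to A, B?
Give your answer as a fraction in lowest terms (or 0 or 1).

1/2

Take A = 1, B = 1/2:
A ⇒ B = 1 ⇒ 1/2 = 1/2
B + B = 1/2 + 1/2 = 1/2
¬(B + B) = ¬1/2 = 1/2
B + ¬(B + B) = 1/2 + 1/2 = 1/2
(A ⇒ B) + (B + ¬(B + B)) = 1/2 + 1/2 = 1/2
No assignment yields a value below 1/2, so this is the minimum.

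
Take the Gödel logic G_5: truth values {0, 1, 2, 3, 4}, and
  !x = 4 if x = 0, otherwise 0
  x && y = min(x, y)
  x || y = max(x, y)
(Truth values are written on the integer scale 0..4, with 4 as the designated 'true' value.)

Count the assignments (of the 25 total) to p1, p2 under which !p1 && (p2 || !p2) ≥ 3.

value 4: 2 assignments (counts)
value 3: 1 assignment (counts)
value 2: 1 assignment
value 1: 1 assignment
value 0: 20 assignments
So 3 of the 25 assignments meet the threshold.

3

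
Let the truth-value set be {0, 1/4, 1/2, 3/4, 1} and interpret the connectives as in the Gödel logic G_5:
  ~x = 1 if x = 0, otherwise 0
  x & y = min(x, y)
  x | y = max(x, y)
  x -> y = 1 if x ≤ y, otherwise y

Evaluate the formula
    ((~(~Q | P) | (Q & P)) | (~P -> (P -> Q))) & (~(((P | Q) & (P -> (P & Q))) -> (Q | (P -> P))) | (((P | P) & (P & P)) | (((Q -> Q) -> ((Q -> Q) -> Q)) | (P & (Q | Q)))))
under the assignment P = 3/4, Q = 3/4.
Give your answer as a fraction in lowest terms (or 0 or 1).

~Q = ~3/4 = 0
~Q | P = 0 | 3/4 = 3/4
~(~Q | P) = ~3/4 = 0
Q & P = 3/4 & 3/4 = 3/4
~(~Q | P) | (Q & P) = 0 | 3/4 = 3/4
~P = ~3/4 = 0
P -> Q = 3/4 -> 3/4 = 1
~P -> (P -> Q) = 0 -> 1 = 1
(~(~Q | P) | (Q & P)) | (~P -> (P -> Q)) = 3/4 | 1 = 1
P | Q = 3/4 | 3/4 = 3/4
P & Q = 3/4 & 3/4 = 3/4
P -> (P & Q) = 3/4 -> 3/4 = 1
(P | Q) & (P -> (P & Q)) = 3/4 & 1 = 3/4
P -> P = 3/4 -> 3/4 = 1
Q | (P -> P) = 3/4 | 1 = 1
((P | Q) & (P -> (P & Q))) -> (Q | (P -> P)) = 3/4 -> 1 = 1
~(((P | Q) & (P -> (P & Q))) -> (Q | (P -> P))) = ~1 = 0
P | P = 3/4 | 3/4 = 3/4
P & P = 3/4 & 3/4 = 3/4
(P | P) & (P & P) = 3/4 & 3/4 = 3/4
Q -> Q = 3/4 -> 3/4 = 1
Q -> Q = 3/4 -> 3/4 = 1
(Q -> Q) -> Q = 1 -> 3/4 = 3/4
(Q -> Q) -> ((Q -> Q) -> Q) = 1 -> 3/4 = 3/4
Q | Q = 3/4 | 3/4 = 3/4
P & (Q | Q) = 3/4 & 3/4 = 3/4
((Q -> Q) -> ((Q -> Q) -> Q)) | (P & (Q | Q)) = 3/4 | 3/4 = 3/4
((P | P) & (P & P)) | (((Q -> Q) -> ((Q -> Q) -> Q)) | (P & (Q | Q))) = 3/4 | 3/4 = 3/4
~(((P | Q) & (P -> (P & Q))) -> (Q | (P -> P))) | (((P | P) & (P & P)) | (((Q -> Q) -> ((Q -> Q) -> Q)) | (P & (Q | Q)))) = 0 | 3/4 = 3/4
((~(~Q | P) | (Q & P)) | (~P -> (P -> Q))) & (~(((P | Q) & (P -> (P & Q))) -> (Q | (P -> P))) | (((P | P) & (P & P)) | (((Q -> Q) -> ((Q -> Q) -> Q)) | (P & (Q | Q))))) = 1 & 3/4 = 3/4

3/4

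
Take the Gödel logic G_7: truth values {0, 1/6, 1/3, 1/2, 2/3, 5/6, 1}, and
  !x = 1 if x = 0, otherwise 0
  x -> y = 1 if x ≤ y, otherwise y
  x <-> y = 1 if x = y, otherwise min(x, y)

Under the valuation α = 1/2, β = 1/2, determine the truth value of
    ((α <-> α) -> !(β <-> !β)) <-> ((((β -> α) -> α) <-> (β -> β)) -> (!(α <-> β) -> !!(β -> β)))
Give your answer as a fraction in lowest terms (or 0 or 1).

1

α <-> α = 1/2 <-> 1/2 = 1
!β = !1/2 = 0
β <-> !β = 1/2 <-> 0 = 0
!(β <-> !β) = !0 = 1
(α <-> α) -> !(β <-> !β) = 1 -> 1 = 1
β -> α = 1/2 -> 1/2 = 1
(β -> α) -> α = 1 -> 1/2 = 1/2
β -> β = 1/2 -> 1/2 = 1
((β -> α) -> α) <-> (β -> β) = 1/2 <-> 1 = 1/2
α <-> β = 1/2 <-> 1/2 = 1
!(α <-> β) = !1 = 0
β -> β = 1/2 -> 1/2 = 1
!(β -> β) = !1 = 0
!!(β -> β) = !0 = 1
!(α <-> β) -> !!(β -> β) = 0 -> 1 = 1
(((β -> α) -> α) <-> (β -> β)) -> (!(α <-> β) -> !!(β -> β)) = 1/2 -> 1 = 1
((α <-> α) -> !(β <-> !β)) <-> ((((β -> α) -> α) <-> (β -> β)) -> (!(α <-> β) -> !!(β -> β))) = 1 <-> 1 = 1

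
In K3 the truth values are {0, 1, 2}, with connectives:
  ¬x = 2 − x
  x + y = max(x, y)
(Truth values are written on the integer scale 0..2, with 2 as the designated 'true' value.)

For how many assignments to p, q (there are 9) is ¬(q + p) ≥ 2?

p = 0, q = 0 ↦ 2  ≥
p = 0, q = 1 ↦ 1  <
p = 0, q = 2 ↦ 0  <
p = 1, q = 0 ↦ 1  <
p = 1, q = 1 ↦ 1  <
p = 1, q = 2 ↦ 0  <
p = 2, q = 0 ↦ 0  <
p = 2, q = 1 ↦ 0  <
p = 2, q = 2 ↦ 0  <
So 1 of the 9 assignments meets the threshold.

1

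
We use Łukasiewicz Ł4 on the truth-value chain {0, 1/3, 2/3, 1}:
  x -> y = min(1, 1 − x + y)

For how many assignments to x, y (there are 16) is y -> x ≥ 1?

x = 0, y = 0 ↦ 1  ≥
x = 0, y = 1/3 ↦ 2/3  <
x = 0, y = 2/3 ↦ 1/3  <
x = 0, y = 1 ↦ 0  <
x = 1/3, y = 0 ↦ 1  ≥
x = 1/3, y = 1/3 ↦ 1  ≥
x = 1/3, y = 2/3 ↦ 2/3  <
x = 1/3, y = 1 ↦ 1/3  <
x = 2/3, y = 0 ↦ 1  ≥
x = 2/3, y = 1/3 ↦ 1  ≥
x = 2/3, y = 2/3 ↦ 1  ≥
x = 2/3, y = 1 ↦ 2/3  <
x = 1, y = 0 ↦ 1  ≥
x = 1, y = 1/3 ↦ 1  ≥
x = 1, y = 2/3 ↦ 1  ≥
x = 1, y = 1 ↦ 1  ≥
So 10 of the 16 assignments meet the threshold.

10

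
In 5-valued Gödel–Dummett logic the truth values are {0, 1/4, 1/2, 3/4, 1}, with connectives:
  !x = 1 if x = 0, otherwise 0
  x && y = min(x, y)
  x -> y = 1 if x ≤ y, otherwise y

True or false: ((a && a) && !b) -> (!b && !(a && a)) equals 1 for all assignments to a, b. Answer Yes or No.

No

Counterexample: take a = 1/4, b = 0.
a && a = 1/4 && 1/4 = 1/4
!b = !0 = 1
(a && a) && !b = 1/4 && 1 = 1/4
!b = !0 = 1
a && a = 1/4 && 1/4 = 1/4
!(a && a) = !1/4 = 0
!b && !(a && a) = 1 && 0 = 0
((a && a) && !b) -> (!b && !(a && a)) = 1/4 -> 0 = 0
This gives 0 ≠ 1.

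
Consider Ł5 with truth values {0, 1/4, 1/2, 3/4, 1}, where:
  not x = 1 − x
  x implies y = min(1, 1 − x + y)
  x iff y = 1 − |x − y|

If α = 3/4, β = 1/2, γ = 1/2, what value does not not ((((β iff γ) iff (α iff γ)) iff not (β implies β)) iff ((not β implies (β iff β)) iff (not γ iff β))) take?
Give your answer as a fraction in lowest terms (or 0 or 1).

1/4

β iff γ = 1/2 iff 1/2 = 1
α iff γ = 3/4 iff 1/2 = 3/4
(β iff γ) iff (α iff γ) = 1 iff 3/4 = 3/4
β implies β = 1/2 implies 1/2 = 1
not (β implies β) = not 1 = 0
((β iff γ) iff (α iff γ)) iff not (β implies β) = 3/4 iff 0 = 1/4
not β = not 1/2 = 1/2
β iff β = 1/2 iff 1/2 = 1
not β implies (β iff β) = 1/2 implies 1 = 1
not γ = not 1/2 = 1/2
not γ iff β = 1/2 iff 1/2 = 1
(not β implies (β iff β)) iff (not γ iff β) = 1 iff 1 = 1
(((β iff γ) iff (α iff γ)) iff not (β implies β)) iff ((not β implies (β iff β)) iff (not γ iff β)) = 1/4 iff 1 = 1/4
not ((((β iff γ) iff (α iff γ)) iff not (β implies β)) iff ((not β implies (β iff β)) iff (not γ iff β))) = not 1/4 = 3/4
not not ((((β iff γ) iff (α iff γ)) iff not (β implies β)) iff ((not β implies (β iff β)) iff (not γ iff β))) = not 3/4 = 1/4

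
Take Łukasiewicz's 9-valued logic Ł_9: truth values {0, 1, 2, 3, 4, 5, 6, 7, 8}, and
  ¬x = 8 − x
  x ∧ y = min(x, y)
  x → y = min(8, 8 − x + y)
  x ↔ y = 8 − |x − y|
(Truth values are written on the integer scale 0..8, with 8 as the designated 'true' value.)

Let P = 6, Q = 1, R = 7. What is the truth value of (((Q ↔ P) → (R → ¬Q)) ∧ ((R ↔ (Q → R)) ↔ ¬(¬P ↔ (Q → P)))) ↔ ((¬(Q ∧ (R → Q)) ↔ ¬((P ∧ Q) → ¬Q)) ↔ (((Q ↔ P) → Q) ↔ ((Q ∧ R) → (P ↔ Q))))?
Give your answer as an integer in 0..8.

Q ↔ P = 1 ↔ 6 = 3
¬Q = ¬1 = 7
R → ¬Q = 7 → 7 = 8
(Q ↔ P) → (R → ¬Q) = 3 → 8 = 8
Q → R = 1 → 7 = 8
R ↔ (Q → R) = 7 ↔ 8 = 7
¬P = ¬6 = 2
Q → P = 1 → 6 = 8
¬P ↔ (Q → P) = 2 ↔ 8 = 2
¬(¬P ↔ (Q → P)) = ¬2 = 6
(R ↔ (Q → R)) ↔ ¬(¬P ↔ (Q → P)) = 7 ↔ 6 = 7
((Q ↔ P) → (R → ¬Q)) ∧ ((R ↔ (Q → R)) ↔ ¬(¬P ↔ (Q → P))) = 8 ∧ 7 = 7
R → Q = 7 → 1 = 2
Q ∧ (R → Q) = 1 ∧ 2 = 1
¬(Q ∧ (R → Q)) = ¬1 = 7
P ∧ Q = 6 ∧ 1 = 1
¬Q = ¬1 = 7
(P ∧ Q) → ¬Q = 1 → 7 = 8
¬((P ∧ Q) → ¬Q) = ¬8 = 0
¬(Q ∧ (R → Q)) ↔ ¬((P ∧ Q) → ¬Q) = 7 ↔ 0 = 1
Q ↔ P = 1 ↔ 6 = 3
(Q ↔ P) → Q = 3 → 1 = 6
Q ∧ R = 1 ∧ 7 = 1
P ↔ Q = 6 ↔ 1 = 3
(Q ∧ R) → (P ↔ Q) = 1 → 3 = 8
((Q ↔ P) → Q) ↔ ((Q ∧ R) → (P ↔ Q)) = 6 ↔ 8 = 6
(¬(Q ∧ (R → Q)) ↔ ¬((P ∧ Q) → ¬Q)) ↔ (((Q ↔ P) → Q) ↔ ((Q ∧ R) → (P ↔ Q))) = 1 ↔ 6 = 3
(((Q ↔ P) → (R → ¬Q)) ∧ ((R ↔ (Q → R)) ↔ ¬(¬P ↔ (Q → P)))) ↔ ((¬(Q ∧ (R → Q)) ↔ ¬((P ∧ Q) → ¬Q)) ↔ (((Q ↔ P) → Q) ↔ ((Q ∧ R) → (P ↔ Q)))) = 7 ↔ 3 = 4

4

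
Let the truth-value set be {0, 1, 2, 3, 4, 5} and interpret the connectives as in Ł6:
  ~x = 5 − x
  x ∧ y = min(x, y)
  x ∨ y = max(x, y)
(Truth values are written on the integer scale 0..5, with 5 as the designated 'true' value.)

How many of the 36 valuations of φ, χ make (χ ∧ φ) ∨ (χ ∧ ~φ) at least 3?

18

value 5: 2 assignments (counts)
value 4: 6 assignments (counts)
value 3: 10 assignments (counts)
value 2: 6 assignments
value 1: 6 assignments
value 0: 6 assignments
So 18 of the 36 assignments meet the threshold.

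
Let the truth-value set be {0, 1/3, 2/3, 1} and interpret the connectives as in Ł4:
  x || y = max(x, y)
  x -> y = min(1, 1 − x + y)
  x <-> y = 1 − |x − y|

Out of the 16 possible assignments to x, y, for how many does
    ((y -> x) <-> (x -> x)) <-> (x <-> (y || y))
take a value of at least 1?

x = 0, y = 0 ↦ 1  ≥
x = 0, y = 1/3 ↦ 1  ≥
x = 0, y = 2/3 ↦ 1  ≥
x = 0, y = 1 ↦ 1  ≥
x = 1/3, y = 0 ↦ 2/3  <
x = 1/3, y = 1/3 ↦ 1  ≥
x = 1/3, y = 2/3 ↦ 1  ≥
x = 1/3, y = 1 ↦ 1  ≥
x = 2/3, y = 0 ↦ 1/3  <
x = 2/3, y = 1/3 ↦ 2/3  <
x = 2/3, y = 2/3 ↦ 1  ≥
x = 2/3, y = 1 ↦ 1  ≥
x = 1, y = 0 ↦ 0  <
x = 1, y = 1/3 ↦ 1/3  <
x = 1, y = 2/3 ↦ 2/3  <
x = 1, y = 1 ↦ 1  ≥
So 10 of the 16 assignments meet the threshold.

10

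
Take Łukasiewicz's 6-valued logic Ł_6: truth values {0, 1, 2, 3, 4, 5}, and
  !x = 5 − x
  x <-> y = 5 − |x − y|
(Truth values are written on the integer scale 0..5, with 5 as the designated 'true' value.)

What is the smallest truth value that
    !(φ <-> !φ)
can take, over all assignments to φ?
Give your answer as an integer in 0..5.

Take φ = 2:
!φ = !2 = 3
φ <-> !φ = 2 <-> 3 = 4
!(φ <-> !φ) = !4 = 1
No assignment yields a value below 1, so this is the minimum.

1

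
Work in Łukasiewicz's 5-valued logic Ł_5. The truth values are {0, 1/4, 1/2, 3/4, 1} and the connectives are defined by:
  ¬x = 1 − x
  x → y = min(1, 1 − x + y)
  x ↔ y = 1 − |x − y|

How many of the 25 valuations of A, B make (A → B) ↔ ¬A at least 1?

value 1: 9 assignments (counts)
value 3/4: 7 assignments
value 1/2: 5 assignments
value 1/4: 3 assignments
value 0: 1 assignment
So 9 of the 25 assignments meet the threshold.

9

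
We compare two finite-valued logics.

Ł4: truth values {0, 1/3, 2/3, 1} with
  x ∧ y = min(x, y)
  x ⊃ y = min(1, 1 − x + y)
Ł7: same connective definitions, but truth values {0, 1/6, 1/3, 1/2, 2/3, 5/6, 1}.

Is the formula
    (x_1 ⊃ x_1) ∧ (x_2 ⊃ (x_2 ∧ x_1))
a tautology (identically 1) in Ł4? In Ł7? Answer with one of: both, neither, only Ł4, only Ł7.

In Ł4: at x_1 = 0, x_2 = 1/3 the value is 2/3 — not a tautology.
In Ł7: at x_1 = 0, x_2 = 1/6 the value is 5/6 — not a tautology.

neither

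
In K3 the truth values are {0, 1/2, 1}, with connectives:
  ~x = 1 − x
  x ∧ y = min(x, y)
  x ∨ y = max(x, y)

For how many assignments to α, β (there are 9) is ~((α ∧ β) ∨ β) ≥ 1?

3

α = 0, β = 0 ↦ 1  ≥
α = 0, β = 1/2 ↦ 1/2  <
α = 0, β = 1 ↦ 0  <
α = 1/2, β = 0 ↦ 1  ≥
α = 1/2, β = 1/2 ↦ 1/2  <
α = 1/2, β = 1 ↦ 0  <
α = 1, β = 0 ↦ 1  ≥
α = 1, β = 1/2 ↦ 1/2  <
α = 1, β = 1 ↦ 0  <
So 3 of the 9 assignments meet the threshold.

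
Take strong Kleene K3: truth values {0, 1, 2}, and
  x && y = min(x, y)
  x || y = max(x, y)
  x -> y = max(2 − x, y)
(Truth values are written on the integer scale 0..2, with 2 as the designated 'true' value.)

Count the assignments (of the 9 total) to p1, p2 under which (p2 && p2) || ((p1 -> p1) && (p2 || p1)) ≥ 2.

p1 = 0, p2 = 0 ↦ 0  <
p1 = 0, p2 = 1 ↦ 1  <
p1 = 0, p2 = 2 ↦ 2  ≥
p1 = 1, p2 = 0 ↦ 1  <
p1 = 1, p2 = 1 ↦ 1  <
p1 = 1, p2 = 2 ↦ 2  ≥
p1 = 2, p2 = 0 ↦ 2  ≥
p1 = 2, p2 = 1 ↦ 2  ≥
p1 = 2, p2 = 2 ↦ 2  ≥
So 5 of the 9 assignments meet the threshold.

5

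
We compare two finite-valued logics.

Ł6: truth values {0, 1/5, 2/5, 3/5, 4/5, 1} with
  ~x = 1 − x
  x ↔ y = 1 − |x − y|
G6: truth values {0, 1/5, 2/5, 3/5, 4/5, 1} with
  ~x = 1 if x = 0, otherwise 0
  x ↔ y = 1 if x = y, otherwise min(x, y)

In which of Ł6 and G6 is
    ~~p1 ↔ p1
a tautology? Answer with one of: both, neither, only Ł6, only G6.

only Ł6

In Ł6: every assignment gives 1 — tautology.
In G6: at p1 = 1/5 the value is 1/5 — not a tautology.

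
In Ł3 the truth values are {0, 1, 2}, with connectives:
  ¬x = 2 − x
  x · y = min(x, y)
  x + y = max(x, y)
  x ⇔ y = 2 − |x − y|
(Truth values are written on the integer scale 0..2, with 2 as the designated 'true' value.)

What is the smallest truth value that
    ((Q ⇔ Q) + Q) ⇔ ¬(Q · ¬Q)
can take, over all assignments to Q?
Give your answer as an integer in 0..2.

1

Take Q = 1:
Q ⇔ Q = 1 ⇔ 1 = 2
(Q ⇔ Q) + Q = 2 + 1 = 2
¬Q = ¬1 = 1
Q · ¬Q = 1 · 1 = 1
¬(Q · ¬Q) = ¬1 = 1
((Q ⇔ Q) + Q) ⇔ ¬(Q · ¬Q) = 2 ⇔ 1 = 1
No assignment yields a value below 1, so this is the minimum.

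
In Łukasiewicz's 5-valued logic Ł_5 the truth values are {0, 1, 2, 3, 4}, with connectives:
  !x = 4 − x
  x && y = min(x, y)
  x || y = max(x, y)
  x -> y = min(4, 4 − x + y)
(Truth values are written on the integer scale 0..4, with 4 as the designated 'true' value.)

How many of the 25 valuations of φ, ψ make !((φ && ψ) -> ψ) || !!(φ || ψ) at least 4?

9

value 4: 9 assignments (counts)
value 3: 7 assignments
value 2: 5 assignments
value 1: 3 assignments
value 0: 1 assignment
So 9 of the 25 assignments meet the threshold.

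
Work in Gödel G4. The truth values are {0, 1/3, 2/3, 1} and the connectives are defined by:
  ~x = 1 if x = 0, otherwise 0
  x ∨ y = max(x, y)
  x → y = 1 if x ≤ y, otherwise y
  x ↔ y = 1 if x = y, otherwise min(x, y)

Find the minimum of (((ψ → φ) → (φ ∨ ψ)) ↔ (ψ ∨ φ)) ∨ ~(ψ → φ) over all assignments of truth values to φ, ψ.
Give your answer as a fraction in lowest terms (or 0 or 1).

Take φ = 1/3, ψ = 2/3:
ψ → φ = 2/3 → 1/3 = 1/3
φ ∨ ψ = 1/3 ∨ 2/3 = 2/3
(ψ → φ) → (φ ∨ ψ) = 1/3 → 2/3 = 1
ψ ∨ φ = 2/3 ∨ 1/3 = 2/3
((ψ → φ) → (φ ∨ ψ)) ↔ (ψ ∨ φ) = 1 ↔ 2/3 = 2/3
ψ → φ = 2/3 → 1/3 = 1/3
~(ψ → φ) = ~1/3 = 0
(((ψ → φ) → (φ ∨ ψ)) ↔ (ψ ∨ φ)) ∨ ~(ψ → φ) = 2/3 ∨ 0 = 2/3
No assignment yields a value below 2/3, so this is the minimum.

2/3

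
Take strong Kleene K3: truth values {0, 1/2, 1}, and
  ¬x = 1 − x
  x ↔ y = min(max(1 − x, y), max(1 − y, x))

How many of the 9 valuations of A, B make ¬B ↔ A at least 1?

A = 0, B = 0 ↦ 0  <
A = 0, B = 1/2 ↦ 1/2  <
A = 0, B = 1 ↦ 1  ≥
A = 1/2, B = 0 ↦ 1/2  <
A = 1/2, B = 1/2 ↦ 1/2  <
A = 1/2, B = 1 ↦ 1/2  <
A = 1, B = 0 ↦ 1  ≥
A = 1, B = 1/2 ↦ 1/2  <
A = 1, B = 1 ↦ 0  <
So 2 of the 9 assignments meet the threshold.

2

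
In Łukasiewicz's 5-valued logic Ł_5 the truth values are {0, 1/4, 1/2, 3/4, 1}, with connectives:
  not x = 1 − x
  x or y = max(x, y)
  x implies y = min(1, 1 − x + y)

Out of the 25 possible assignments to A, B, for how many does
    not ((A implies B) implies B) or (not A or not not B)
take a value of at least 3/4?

16

value 1: 9 assignments (counts)
value 3/4: 7 assignments (counts)
value 1/2: 5 assignments
value 1/4: 3 assignments
value 0: 1 assignment
So 16 of the 25 assignments meet the threshold.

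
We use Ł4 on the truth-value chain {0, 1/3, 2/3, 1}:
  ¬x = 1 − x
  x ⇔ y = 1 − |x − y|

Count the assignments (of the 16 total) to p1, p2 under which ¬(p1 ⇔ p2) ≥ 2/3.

p1 = 0, p2 = 0 ↦ 0  <
p1 = 0, p2 = 1/3 ↦ 1/3  <
p1 = 0, p2 = 2/3 ↦ 2/3  ≥
p1 = 0, p2 = 1 ↦ 1  ≥
p1 = 1/3, p2 = 0 ↦ 1/3  <
p1 = 1/3, p2 = 1/3 ↦ 0  <
p1 = 1/3, p2 = 2/3 ↦ 1/3  <
p1 = 1/3, p2 = 1 ↦ 2/3  ≥
p1 = 2/3, p2 = 0 ↦ 2/3  ≥
p1 = 2/3, p2 = 1/3 ↦ 1/3  <
p1 = 2/3, p2 = 2/3 ↦ 0  <
p1 = 2/3, p2 = 1 ↦ 1/3  <
p1 = 1, p2 = 0 ↦ 1  ≥
p1 = 1, p2 = 1/3 ↦ 2/3  ≥
p1 = 1, p2 = 2/3 ↦ 1/3  <
p1 = 1, p2 = 1 ↦ 0  <
So 6 of the 16 assignments meet the threshold.

6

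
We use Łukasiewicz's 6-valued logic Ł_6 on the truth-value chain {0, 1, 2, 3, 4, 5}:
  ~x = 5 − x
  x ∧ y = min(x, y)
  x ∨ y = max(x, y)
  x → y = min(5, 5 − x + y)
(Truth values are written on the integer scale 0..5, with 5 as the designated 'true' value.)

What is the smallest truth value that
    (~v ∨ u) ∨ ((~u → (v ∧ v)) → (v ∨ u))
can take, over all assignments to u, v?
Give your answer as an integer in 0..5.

Take u = 2, v = 2:
~v = ~2 = 3
~v ∨ u = 3 ∨ 2 = 3
~u = ~2 = 3
v ∧ v = 2 ∧ 2 = 2
~u → (v ∧ v) = 3 → 2 = 4
v ∨ u = 2 ∨ 2 = 2
(~u → (v ∧ v)) → (v ∨ u) = 4 → 2 = 3
(~v ∨ u) ∨ ((~u → (v ∧ v)) → (v ∨ u)) = 3 ∨ 3 = 3
No assignment yields a value below 3, so this is the minimum.

3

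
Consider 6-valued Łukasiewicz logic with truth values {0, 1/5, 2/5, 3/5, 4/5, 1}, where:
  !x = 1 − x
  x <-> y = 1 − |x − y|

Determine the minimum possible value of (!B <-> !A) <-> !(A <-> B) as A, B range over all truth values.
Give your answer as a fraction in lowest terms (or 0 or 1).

0

Take A = 0, B = 0:
!B = !0 = 1
!A = !0 = 1
!B <-> !A = 1 <-> 1 = 1
A <-> B = 0 <-> 0 = 1
!(A <-> B) = !1 = 0
(!B <-> !A) <-> !(A <-> B) = 1 <-> 0 = 0
No assignment yields a value below 0, so this is the minimum.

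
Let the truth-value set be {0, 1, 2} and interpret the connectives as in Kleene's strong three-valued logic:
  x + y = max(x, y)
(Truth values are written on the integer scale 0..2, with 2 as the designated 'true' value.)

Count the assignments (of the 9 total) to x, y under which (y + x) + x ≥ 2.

x = 0, y = 0 ↦ 0  <
x = 0, y = 1 ↦ 1  <
x = 0, y = 2 ↦ 2  ≥
x = 1, y = 0 ↦ 1  <
x = 1, y = 1 ↦ 1  <
x = 1, y = 2 ↦ 2  ≥
x = 2, y = 0 ↦ 2  ≥
x = 2, y = 1 ↦ 2  ≥
x = 2, y = 2 ↦ 2  ≥
So 5 of the 9 assignments meet the threshold.

5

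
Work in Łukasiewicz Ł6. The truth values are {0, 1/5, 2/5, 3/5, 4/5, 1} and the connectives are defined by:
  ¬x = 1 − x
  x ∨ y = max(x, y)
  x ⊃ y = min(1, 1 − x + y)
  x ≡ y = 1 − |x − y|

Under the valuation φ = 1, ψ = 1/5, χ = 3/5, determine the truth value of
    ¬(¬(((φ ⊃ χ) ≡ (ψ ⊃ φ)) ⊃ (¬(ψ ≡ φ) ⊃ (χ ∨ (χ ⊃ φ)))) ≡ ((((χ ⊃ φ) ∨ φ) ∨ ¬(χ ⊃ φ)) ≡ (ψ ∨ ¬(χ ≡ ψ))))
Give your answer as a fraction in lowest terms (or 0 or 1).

2/5

φ ⊃ χ = 1 ⊃ 3/5 = 3/5
ψ ⊃ φ = 1/5 ⊃ 1 = 1
(φ ⊃ χ) ≡ (ψ ⊃ φ) = 3/5 ≡ 1 = 3/5
ψ ≡ φ = 1/5 ≡ 1 = 1/5
¬(ψ ≡ φ) = ¬1/5 = 4/5
χ ⊃ φ = 3/5 ⊃ 1 = 1
χ ∨ (χ ⊃ φ) = 3/5 ∨ 1 = 1
¬(ψ ≡ φ) ⊃ (χ ∨ (χ ⊃ φ)) = 4/5 ⊃ 1 = 1
((φ ⊃ χ) ≡ (ψ ⊃ φ)) ⊃ (¬(ψ ≡ φ) ⊃ (χ ∨ (χ ⊃ φ))) = 3/5 ⊃ 1 = 1
¬(((φ ⊃ χ) ≡ (ψ ⊃ φ)) ⊃ (¬(ψ ≡ φ) ⊃ (χ ∨ (χ ⊃ φ)))) = ¬1 = 0
χ ⊃ φ = 3/5 ⊃ 1 = 1
(χ ⊃ φ) ∨ φ = 1 ∨ 1 = 1
χ ⊃ φ = 3/5 ⊃ 1 = 1
¬(χ ⊃ φ) = ¬1 = 0
((χ ⊃ φ) ∨ φ) ∨ ¬(χ ⊃ φ) = 1 ∨ 0 = 1
χ ≡ ψ = 3/5 ≡ 1/5 = 3/5
¬(χ ≡ ψ) = ¬3/5 = 2/5
ψ ∨ ¬(χ ≡ ψ) = 1/5 ∨ 2/5 = 2/5
(((χ ⊃ φ) ∨ φ) ∨ ¬(χ ⊃ φ)) ≡ (ψ ∨ ¬(χ ≡ ψ)) = 1 ≡ 2/5 = 2/5
¬(((φ ⊃ χ) ≡ (ψ ⊃ φ)) ⊃ (¬(ψ ≡ φ) ⊃ (χ ∨ (χ ⊃ φ)))) ≡ ((((χ ⊃ φ) ∨ φ) ∨ ¬(χ ⊃ φ)) ≡ (ψ ∨ ¬(χ ≡ ψ))) = 0 ≡ 2/5 = 3/5
¬(¬(((φ ⊃ χ) ≡ (ψ ⊃ φ)) ⊃ (¬(ψ ≡ φ) ⊃ (χ ∨ (χ ⊃ φ)))) ≡ ((((χ ⊃ φ) ∨ φ) ∨ ¬(χ ⊃ φ)) ≡ (ψ ∨ ¬(χ ≡ ψ)))) = ¬3/5 = 2/5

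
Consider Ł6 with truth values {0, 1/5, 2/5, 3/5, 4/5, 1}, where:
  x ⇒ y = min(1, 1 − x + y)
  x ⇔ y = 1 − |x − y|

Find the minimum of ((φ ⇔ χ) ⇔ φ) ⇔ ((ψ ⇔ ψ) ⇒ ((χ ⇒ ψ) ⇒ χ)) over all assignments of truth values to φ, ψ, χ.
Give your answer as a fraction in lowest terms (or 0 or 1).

Take φ = 2/5, ψ = 0, χ = 0:
φ ⇔ χ = 2/5 ⇔ 0 = 3/5
(φ ⇔ χ) ⇔ φ = 3/5 ⇔ 2/5 = 4/5
ψ ⇔ ψ = 0 ⇔ 0 = 1
χ ⇒ ψ = 0 ⇒ 0 = 1
(χ ⇒ ψ) ⇒ χ = 1 ⇒ 0 = 0
(ψ ⇔ ψ) ⇒ ((χ ⇒ ψ) ⇒ χ) = 1 ⇒ 0 = 0
((φ ⇔ χ) ⇔ φ) ⇔ ((ψ ⇔ ψ) ⇒ ((χ ⇒ ψ) ⇒ χ)) = 4/5 ⇔ 0 = 1/5
No assignment yields a value below 1/5, so this is the minimum.

1/5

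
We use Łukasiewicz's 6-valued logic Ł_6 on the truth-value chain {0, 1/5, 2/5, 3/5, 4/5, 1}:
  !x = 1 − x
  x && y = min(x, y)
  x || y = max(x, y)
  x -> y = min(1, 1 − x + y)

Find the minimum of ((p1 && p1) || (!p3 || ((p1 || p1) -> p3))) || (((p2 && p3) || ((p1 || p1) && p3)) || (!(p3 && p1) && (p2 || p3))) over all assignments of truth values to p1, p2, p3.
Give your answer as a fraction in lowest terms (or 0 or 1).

4/5

Take p1 = 2/5, p2 = 0, p3 = 1/5:
p1 && p1 = 2/5 && 2/5 = 2/5
!p3 = !1/5 = 4/5
p1 || p1 = 2/5 || 2/5 = 2/5
(p1 || p1) -> p3 = 2/5 -> 1/5 = 4/5
!p3 || ((p1 || p1) -> p3) = 4/5 || 4/5 = 4/5
(p1 && p1) || (!p3 || ((p1 || p1) -> p3)) = 2/5 || 4/5 = 4/5
p2 && p3 = 0 && 1/5 = 0
p1 || p1 = 2/5 || 2/5 = 2/5
(p1 || p1) && p3 = 2/5 && 1/5 = 1/5
(p2 && p3) || ((p1 || p1) && p3) = 0 || 1/5 = 1/5
p3 && p1 = 1/5 && 2/5 = 1/5
!(p3 && p1) = !1/5 = 4/5
p2 || p3 = 0 || 1/5 = 1/5
!(p3 && p1) && (p2 || p3) = 4/5 && 1/5 = 1/5
((p2 && p3) || ((p1 || p1) && p3)) || (!(p3 && p1) && (p2 || p3)) = 1/5 || 1/5 = 1/5
((p1 && p1) || (!p3 || ((p1 || p1) -> p3))) || (((p2 && p3) || ((p1 || p1) && p3)) || (!(p3 && p1) && (p2 || p3))) = 4/5 || 1/5 = 4/5
No assignment yields a value below 4/5, so this is the minimum.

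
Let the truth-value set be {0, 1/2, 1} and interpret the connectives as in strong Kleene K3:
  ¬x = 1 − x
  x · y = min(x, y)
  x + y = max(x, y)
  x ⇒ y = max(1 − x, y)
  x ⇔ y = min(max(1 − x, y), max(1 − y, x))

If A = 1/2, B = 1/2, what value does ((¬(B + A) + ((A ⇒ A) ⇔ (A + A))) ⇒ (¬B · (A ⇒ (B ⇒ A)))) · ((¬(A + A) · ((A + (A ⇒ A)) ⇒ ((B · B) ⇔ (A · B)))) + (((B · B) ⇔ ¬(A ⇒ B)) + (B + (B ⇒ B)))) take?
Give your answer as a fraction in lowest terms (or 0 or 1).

1/2

B + A = 1/2 + 1/2 = 1/2
¬(B + A) = ¬1/2 = 1/2
A ⇒ A = 1/2 ⇒ 1/2 = 1/2
A + A = 1/2 + 1/2 = 1/2
(A ⇒ A) ⇔ (A + A) = 1/2 ⇔ 1/2 = 1/2
¬(B + A) + ((A ⇒ A) ⇔ (A + A)) = 1/2 + 1/2 = 1/2
¬B = ¬1/2 = 1/2
B ⇒ A = 1/2 ⇒ 1/2 = 1/2
A ⇒ (B ⇒ A) = 1/2 ⇒ 1/2 = 1/2
¬B · (A ⇒ (B ⇒ A)) = 1/2 · 1/2 = 1/2
(¬(B + A) + ((A ⇒ A) ⇔ (A + A))) ⇒ (¬B · (A ⇒ (B ⇒ A))) = 1/2 ⇒ 1/2 = 1/2
A + A = 1/2 + 1/2 = 1/2
¬(A + A) = ¬1/2 = 1/2
A ⇒ A = 1/2 ⇒ 1/2 = 1/2
A + (A ⇒ A) = 1/2 + 1/2 = 1/2
B · B = 1/2 · 1/2 = 1/2
A · B = 1/2 · 1/2 = 1/2
(B · B) ⇔ (A · B) = 1/2 ⇔ 1/2 = 1/2
(A + (A ⇒ A)) ⇒ ((B · B) ⇔ (A · B)) = 1/2 ⇒ 1/2 = 1/2
¬(A + A) · ((A + (A ⇒ A)) ⇒ ((B · B) ⇔ (A · B))) = 1/2 · 1/2 = 1/2
B · B = 1/2 · 1/2 = 1/2
A ⇒ B = 1/2 ⇒ 1/2 = 1/2
¬(A ⇒ B) = ¬1/2 = 1/2
(B · B) ⇔ ¬(A ⇒ B) = 1/2 ⇔ 1/2 = 1/2
B ⇒ B = 1/2 ⇒ 1/2 = 1/2
B + (B ⇒ B) = 1/2 + 1/2 = 1/2
((B · B) ⇔ ¬(A ⇒ B)) + (B + (B ⇒ B)) = 1/2 + 1/2 = 1/2
(¬(A + A) · ((A + (A ⇒ A)) ⇒ ((B · B) ⇔ (A · B)))) + (((B · B) ⇔ ¬(A ⇒ B)) + (B + (B ⇒ B))) = 1/2 + 1/2 = 1/2
((¬(B + A) + ((A ⇒ A) ⇔ (A + A))) ⇒ (¬B · (A ⇒ (B ⇒ A)))) · ((¬(A + A) · ((A + (A ⇒ A)) ⇒ ((B · B) ⇔ (A · B)))) + (((B · B) ⇔ ¬(A ⇒ B)) + (B + (B ⇒ B)))) = 1/2 · 1/2 = 1/2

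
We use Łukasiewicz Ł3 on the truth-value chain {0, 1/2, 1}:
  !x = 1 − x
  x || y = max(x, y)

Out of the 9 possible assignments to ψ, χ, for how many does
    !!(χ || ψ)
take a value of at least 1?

5

ψ = 0, χ = 0 ↦ 0  <
ψ = 0, χ = 1/2 ↦ 1/2  <
ψ = 0, χ = 1 ↦ 1  ≥
ψ = 1/2, χ = 0 ↦ 1/2  <
ψ = 1/2, χ = 1/2 ↦ 1/2  <
ψ = 1/2, χ = 1 ↦ 1  ≥
ψ = 1, χ = 0 ↦ 1  ≥
ψ = 1, χ = 1/2 ↦ 1  ≥
ψ = 1, χ = 1 ↦ 1  ≥
So 5 of the 9 assignments meet the threshold.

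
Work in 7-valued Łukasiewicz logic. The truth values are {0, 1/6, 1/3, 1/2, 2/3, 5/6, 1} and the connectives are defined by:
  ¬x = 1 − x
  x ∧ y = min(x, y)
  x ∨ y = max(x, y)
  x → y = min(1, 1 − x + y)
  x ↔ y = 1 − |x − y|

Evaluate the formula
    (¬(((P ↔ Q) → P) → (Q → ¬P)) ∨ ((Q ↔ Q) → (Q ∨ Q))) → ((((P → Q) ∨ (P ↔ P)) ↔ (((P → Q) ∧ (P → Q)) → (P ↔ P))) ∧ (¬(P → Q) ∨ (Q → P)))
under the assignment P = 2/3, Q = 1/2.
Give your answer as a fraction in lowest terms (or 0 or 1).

P ↔ Q = 2/3 ↔ 1/2 = 5/6
(P ↔ Q) → P = 5/6 → 2/3 = 5/6
¬P = ¬2/3 = 1/3
Q → ¬P = 1/2 → 1/3 = 5/6
((P ↔ Q) → P) → (Q → ¬P) = 5/6 → 5/6 = 1
¬(((P ↔ Q) → P) → (Q → ¬P)) = ¬1 = 0
Q ↔ Q = 1/2 ↔ 1/2 = 1
Q ∨ Q = 1/2 ∨ 1/2 = 1/2
(Q ↔ Q) → (Q ∨ Q) = 1 → 1/2 = 1/2
¬(((P ↔ Q) → P) → (Q → ¬P)) ∨ ((Q ↔ Q) → (Q ∨ Q)) = 0 ∨ 1/2 = 1/2
P → Q = 2/3 → 1/2 = 5/6
P ↔ P = 2/3 ↔ 2/3 = 1
(P → Q) ∨ (P ↔ P) = 5/6 ∨ 1 = 1
P → Q = 2/3 → 1/2 = 5/6
P → Q = 2/3 → 1/2 = 5/6
(P → Q) ∧ (P → Q) = 5/6 ∧ 5/6 = 5/6
P ↔ P = 2/3 ↔ 2/3 = 1
((P → Q) ∧ (P → Q)) → (P ↔ P) = 5/6 → 1 = 1
((P → Q) ∨ (P ↔ P)) ↔ (((P → Q) ∧ (P → Q)) → (P ↔ P)) = 1 ↔ 1 = 1
P → Q = 2/3 → 1/2 = 5/6
¬(P → Q) = ¬5/6 = 1/6
Q → P = 1/2 → 2/3 = 1
¬(P → Q) ∨ (Q → P) = 1/6 ∨ 1 = 1
(((P → Q) ∨ (P ↔ P)) ↔ (((P → Q) ∧ (P → Q)) → (P ↔ P))) ∧ (¬(P → Q) ∨ (Q → P)) = 1 ∧ 1 = 1
(¬(((P ↔ Q) → P) → (Q → ¬P)) ∨ ((Q ↔ Q) → (Q ∨ Q))) → ((((P → Q) ∨ (P ↔ P)) ↔ (((P → Q) ∧ (P → Q)) → (P ↔ P))) ∧ (¬(P → Q) ∨ (Q → P))) = 1/2 → 1 = 1

1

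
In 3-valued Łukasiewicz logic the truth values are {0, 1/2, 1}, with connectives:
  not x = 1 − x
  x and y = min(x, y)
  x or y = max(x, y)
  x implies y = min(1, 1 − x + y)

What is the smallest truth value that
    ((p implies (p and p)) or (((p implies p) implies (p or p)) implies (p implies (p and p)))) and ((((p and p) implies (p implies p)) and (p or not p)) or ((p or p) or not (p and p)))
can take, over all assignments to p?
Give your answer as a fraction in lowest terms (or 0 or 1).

Take p = 1/2:
p and p = 1/2 and 1/2 = 1/2
p implies (p and p) = 1/2 implies 1/2 = 1
p implies p = 1/2 implies 1/2 = 1
p or p = 1/2 or 1/2 = 1/2
(p implies p) implies (p or p) = 1 implies 1/2 = 1/2
p and p = 1/2 and 1/2 = 1/2
p implies (p and p) = 1/2 implies 1/2 = 1
((p implies p) implies (p or p)) implies (p implies (p and p)) = 1/2 implies 1 = 1
(p implies (p and p)) or (((p implies p) implies (p or p)) implies (p implies (p and p))) = 1 or 1 = 1
p and p = 1/2 and 1/2 = 1/2
p implies p = 1/2 implies 1/2 = 1
(p and p) implies (p implies p) = 1/2 implies 1 = 1
not p = not 1/2 = 1/2
p or not p = 1/2 or 1/2 = 1/2
((p and p) implies (p implies p)) and (p or not p) = 1 and 1/2 = 1/2
p or p = 1/2 or 1/2 = 1/2
p and p = 1/2 and 1/2 = 1/2
not (p and p) = not 1/2 = 1/2
(p or p) or not (p and p) = 1/2 or 1/2 = 1/2
(((p and p) implies (p implies p)) and (p or not p)) or ((p or p) or not (p and p)) = 1/2 or 1/2 = 1/2
((p implies (p and p)) or (((p implies p) implies (p or p)) implies (p implies (p and p)))) and ((((p and p) implies (p implies p)) and (p or not p)) or ((p or p) or not (p and p))) = 1 and 1/2 = 1/2
No assignment yields a value below 1/2, so this is the minimum.

1/2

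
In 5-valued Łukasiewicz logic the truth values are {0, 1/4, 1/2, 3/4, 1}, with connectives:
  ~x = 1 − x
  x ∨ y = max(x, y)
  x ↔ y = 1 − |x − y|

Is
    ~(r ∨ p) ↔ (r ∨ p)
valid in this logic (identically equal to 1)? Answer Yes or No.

Counterexample: take p = 0, r = 0.
r ∨ p = 0 ∨ 0 = 0
~(r ∨ p) = ~0 = 1
r ∨ p = 0 ∨ 0 = 0
~(r ∨ p) ↔ (r ∨ p) = 1 ↔ 0 = 0
This gives 0 ≠ 1.

No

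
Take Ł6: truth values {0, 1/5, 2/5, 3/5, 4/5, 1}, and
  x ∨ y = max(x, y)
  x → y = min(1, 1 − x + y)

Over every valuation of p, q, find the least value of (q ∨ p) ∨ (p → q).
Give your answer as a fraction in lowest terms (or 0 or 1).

Take p = 2/5, q = 0:
q ∨ p = 0 ∨ 2/5 = 2/5
p → q = 2/5 → 0 = 3/5
(q ∨ p) ∨ (p → q) = 2/5 ∨ 3/5 = 3/5
No assignment yields a value below 3/5, so this is the minimum.

3/5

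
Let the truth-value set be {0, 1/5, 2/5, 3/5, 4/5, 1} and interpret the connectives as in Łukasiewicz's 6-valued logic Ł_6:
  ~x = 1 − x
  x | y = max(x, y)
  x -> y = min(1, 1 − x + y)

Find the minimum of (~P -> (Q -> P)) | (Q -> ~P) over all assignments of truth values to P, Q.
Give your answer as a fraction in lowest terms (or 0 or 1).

Take P = 1/5, Q = 1:
~P = ~1/5 = 4/5
Q -> P = 1 -> 1/5 = 1/5
~P -> (Q -> P) = 4/5 -> 1/5 = 2/5
~P = ~1/5 = 4/5
Q -> ~P = 1 -> 4/5 = 4/5
(~P -> (Q -> P)) | (Q -> ~P) = 2/5 | 4/5 = 4/5
No assignment yields a value below 4/5, so this is the minimum.

4/5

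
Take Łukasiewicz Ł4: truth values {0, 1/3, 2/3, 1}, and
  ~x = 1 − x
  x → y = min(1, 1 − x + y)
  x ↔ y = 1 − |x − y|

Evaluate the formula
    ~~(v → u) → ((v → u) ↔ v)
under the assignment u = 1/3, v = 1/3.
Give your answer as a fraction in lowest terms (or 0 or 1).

v → u = 1/3 → 1/3 = 1
~(v → u) = ~1 = 0
~~(v → u) = ~0 = 1
v → u = 1/3 → 1/3 = 1
(v → u) ↔ v = 1 ↔ 1/3 = 1/3
~~(v → u) → ((v → u) ↔ v) = 1 → 1/3 = 1/3

1/3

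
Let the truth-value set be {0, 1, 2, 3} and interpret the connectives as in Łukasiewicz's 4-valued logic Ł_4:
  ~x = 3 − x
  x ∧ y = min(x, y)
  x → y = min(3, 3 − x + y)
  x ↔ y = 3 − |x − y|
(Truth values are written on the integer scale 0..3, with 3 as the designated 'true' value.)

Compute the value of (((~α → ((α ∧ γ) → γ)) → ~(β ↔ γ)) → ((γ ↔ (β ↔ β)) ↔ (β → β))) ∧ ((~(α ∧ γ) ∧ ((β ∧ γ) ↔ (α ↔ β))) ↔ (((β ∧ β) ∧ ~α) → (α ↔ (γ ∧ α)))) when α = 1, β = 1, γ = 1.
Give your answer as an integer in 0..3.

~α = ~1 = 2
α ∧ γ = 1 ∧ 1 = 1
(α ∧ γ) → γ = 1 → 1 = 3
~α → ((α ∧ γ) → γ) = 2 → 3 = 3
β ↔ γ = 1 ↔ 1 = 3
~(β ↔ γ) = ~3 = 0
(~α → ((α ∧ γ) → γ)) → ~(β ↔ γ) = 3 → 0 = 0
β ↔ β = 1 ↔ 1 = 3
γ ↔ (β ↔ β) = 1 ↔ 3 = 1
β → β = 1 → 1 = 3
(γ ↔ (β ↔ β)) ↔ (β → β) = 1 ↔ 3 = 1
((~α → ((α ∧ γ) → γ)) → ~(β ↔ γ)) → ((γ ↔ (β ↔ β)) ↔ (β → β)) = 0 → 1 = 3
α ∧ γ = 1 ∧ 1 = 1
~(α ∧ γ) = ~1 = 2
β ∧ γ = 1 ∧ 1 = 1
α ↔ β = 1 ↔ 1 = 3
(β ∧ γ) ↔ (α ↔ β) = 1 ↔ 3 = 1
~(α ∧ γ) ∧ ((β ∧ γ) ↔ (α ↔ β)) = 2 ∧ 1 = 1
β ∧ β = 1 ∧ 1 = 1
~α = ~1 = 2
(β ∧ β) ∧ ~α = 1 ∧ 2 = 1
γ ∧ α = 1 ∧ 1 = 1
α ↔ (γ ∧ α) = 1 ↔ 1 = 3
((β ∧ β) ∧ ~α) → (α ↔ (γ ∧ α)) = 1 → 3 = 3
(~(α ∧ γ) ∧ ((β ∧ γ) ↔ (α ↔ β))) ↔ (((β ∧ β) ∧ ~α) → (α ↔ (γ ∧ α))) = 1 ↔ 3 = 1
(((~α → ((α ∧ γ) → γ)) → ~(β ↔ γ)) → ((γ ↔ (β ↔ β)) ↔ (β → β))) ∧ ((~(α ∧ γ) ∧ ((β ∧ γ) ↔ (α ↔ β))) ↔ (((β ∧ β) ∧ ~α) → (α ↔ (γ ∧ α)))) = 3 ∧ 1 = 1

1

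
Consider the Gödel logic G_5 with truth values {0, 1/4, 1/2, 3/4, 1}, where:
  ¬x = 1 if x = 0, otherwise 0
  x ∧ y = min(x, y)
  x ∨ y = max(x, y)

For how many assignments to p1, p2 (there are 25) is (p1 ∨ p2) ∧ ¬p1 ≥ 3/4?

value 1: 1 assignment (counts)
value 3/4: 1 assignment (counts)
value 1/2: 1 assignment
value 1/4: 1 assignment
value 0: 21 assignments
So 2 of the 25 assignments meet the threshold.

2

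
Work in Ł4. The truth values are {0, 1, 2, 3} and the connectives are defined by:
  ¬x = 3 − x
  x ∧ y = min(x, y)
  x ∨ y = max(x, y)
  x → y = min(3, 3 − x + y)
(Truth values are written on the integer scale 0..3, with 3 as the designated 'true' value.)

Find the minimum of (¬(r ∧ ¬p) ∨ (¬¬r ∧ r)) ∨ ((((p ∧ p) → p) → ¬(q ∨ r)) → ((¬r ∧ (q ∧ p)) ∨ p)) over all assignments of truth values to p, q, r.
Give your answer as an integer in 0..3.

2

Take p = 0, q = 0, r = 1:
¬p = ¬0 = 3
r ∧ ¬p = 1 ∧ 3 = 1
¬(r ∧ ¬p) = ¬1 = 2
¬r = ¬1 = 2
¬¬r = ¬2 = 1
¬¬r ∧ r = 1 ∧ 1 = 1
¬(r ∧ ¬p) ∨ (¬¬r ∧ r) = 2 ∨ 1 = 2
p ∧ p = 0 ∧ 0 = 0
(p ∧ p) → p = 0 → 0 = 3
q ∨ r = 0 ∨ 1 = 1
¬(q ∨ r) = ¬1 = 2
((p ∧ p) → p) → ¬(q ∨ r) = 3 → 2 = 2
¬r = ¬1 = 2
q ∧ p = 0 ∧ 0 = 0
¬r ∧ (q ∧ p) = 2 ∧ 0 = 0
(¬r ∧ (q ∧ p)) ∨ p = 0 ∨ 0 = 0
(((p ∧ p) → p) → ¬(q ∨ r)) → ((¬r ∧ (q ∧ p)) ∨ p) = 2 → 0 = 1
(¬(r ∧ ¬p) ∨ (¬¬r ∧ r)) ∨ ((((p ∧ p) → p) → ¬(q ∨ r)) → ((¬r ∧ (q ∧ p)) ∨ p)) = 2 ∨ 1 = 2
No assignment yields a value below 2, so this is the minimum.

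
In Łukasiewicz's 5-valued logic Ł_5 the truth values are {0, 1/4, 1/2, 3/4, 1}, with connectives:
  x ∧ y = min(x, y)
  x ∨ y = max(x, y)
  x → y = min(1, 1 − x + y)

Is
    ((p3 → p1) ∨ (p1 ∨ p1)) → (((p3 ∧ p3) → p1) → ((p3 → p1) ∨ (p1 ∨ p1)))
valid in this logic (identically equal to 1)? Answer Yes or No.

At p1 = 3/4, p3 = 0, for instance:
p3 → p1 = 0 → 3/4 = 1
p1 ∨ p1 = 3/4 ∨ 3/4 = 3/4
(p3 → p1) ∨ (p1 ∨ p1) = 1 ∨ 3/4 = 1
p3 ∧ p3 = 0 ∧ 0 = 0
(p3 ∧ p3) → p1 = 0 → 3/4 = 1
((p3 ∧ p3) → p1) → ((p3 → p1) ∨ (p1 ∨ p1)) = 1 → 1 = 1
((p3 → p1) ∨ (p1 ∨ p1)) → (((p3 ∧ p3) → p1) → ((p3 → p1) ∨ (p1 ∨ p1))) = 1 → 1 = 1
and checking the remaining 24 assignments likewise gives ≥ 1 in every case.

Yes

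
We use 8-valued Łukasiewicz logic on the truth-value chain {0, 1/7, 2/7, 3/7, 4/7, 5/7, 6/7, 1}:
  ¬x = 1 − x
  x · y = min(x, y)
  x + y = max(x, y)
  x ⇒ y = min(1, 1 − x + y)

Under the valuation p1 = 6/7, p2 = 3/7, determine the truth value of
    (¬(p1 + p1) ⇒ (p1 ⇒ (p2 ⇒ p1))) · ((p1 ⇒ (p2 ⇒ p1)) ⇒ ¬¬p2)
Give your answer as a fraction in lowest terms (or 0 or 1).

p1 + p1 = 6/7 + 6/7 = 6/7
¬(p1 + p1) = ¬6/7 = 1/7
p2 ⇒ p1 = 3/7 ⇒ 6/7 = 1
p1 ⇒ (p2 ⇒ p1) = 6/7 ⇒ 1 = 1
¬(p1 + p1) ⇒ (p1 ⇒ (p2 ⇒ p1)) = 1/7 ⇒ 1 = 1
p2 ⇒ p1 = 3/7 ⇒ 6/7 = 1
p1 ⇒ (p2 ⇒ p1) = 6/7 ⇒ 1 = 1
¬p2 = ¬3/7 = 4/7
¬¬p2 = ¬4/7 = 3/7
(p1 ⇒ (p2 ⇒ p1)) ⇒ ¬¬p2 = 1 ⇒ 3/7 = 3/7
(¬(p1 + p1) ⇒ (p1 ⇒ (p2 ⇒ p1))) · ((p1 ⇒ (p2 ⇒ p1)) ⇒ ¬¬p2) = 1 · 3/7 = 3/7

3/7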